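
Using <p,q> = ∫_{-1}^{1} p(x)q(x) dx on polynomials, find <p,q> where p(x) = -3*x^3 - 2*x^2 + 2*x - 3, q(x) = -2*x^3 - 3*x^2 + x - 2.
<p,q> = 816/35

Expand the product: p(x)·q(x) = 6*x^6 + 13*x^5 - x^4 + 4*x^3 + 15*x^2 - 7*x + 6.
∫_{-1}^{1} of each monomial x^k gives [2/(k+1) if k even, 0 if k odd]. Integrating term-by-term (or equivalently evaluating the antiderivative F(x) = 6*x^7/7 + 13*x^6/6 - x^5/5 + x^4 + 5*x^3 - 7*x^2/2 + 6*x at the endpoints):
  F(1) − F(−1) = 1189/105 − (-1259/105) = 816/35.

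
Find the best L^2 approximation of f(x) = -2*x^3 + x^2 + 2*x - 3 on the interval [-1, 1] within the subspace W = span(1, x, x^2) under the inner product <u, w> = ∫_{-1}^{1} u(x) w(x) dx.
g(x) = x^2 + 4*x/5 - 3

The best approximation g ∈ W is the orthogonal projection of f onto W. Writing g = a_0 + a_1 x + a_2 x^2, the coefficients solve the normal equations G · a = b where
  G_{ij} = <φ_i, φ_j> and b_i = <f, φ_i>, with φ_0 = 1, φ_1 = x, φ_2 = x^2.
G =
  [2, 0, 2/3]
  [0, 2/3, 0]
  [2/3, 0, 2/5],
b = (-16/3, 8/15, -8/5).
Solving gives a_0 = -3, a_1 = 4/5, a_2 = 1, so
  g(x) = x^2 + 4*x/5 - 3.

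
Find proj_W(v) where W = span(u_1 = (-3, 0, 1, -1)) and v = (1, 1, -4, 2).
proj_W(v) = (27/11, 0, -9/11, 9/11)

Set up U = [u_1 | ... | u_1] ∈ R^(4×1). The projector onto W = col(U) is P = U (U^T U)^(-1) U^T.
Compute U^T U =
  [11],
and U^T v = (-9).
Solve U^T U · c = U^T v for the coefficients: c = (-9/11). The projection is proj_W(v) = U c.
Check: (v - proj_W(v)) · u_1 = 0  (should be 0).
Result: proj_W(v) = (27/11, 0, -9/11, 9/11).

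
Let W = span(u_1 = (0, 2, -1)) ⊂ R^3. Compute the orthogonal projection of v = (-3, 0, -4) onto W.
proj_W(v) = (0, 8/5, -4/5)

Set up U = [u_1 | ... | u_1] ∈ R^(3×1). The projector onto W = col(U) is P = U (U^T U)^(-1) U^T.
Compute U^T U =
  [5],
and U^T v = (4).
Solve U^T U · c = U^T v for the coefficients: c = (4/5). The projection is proj_W(v) = U c.
Check: (v - proj_W(v)) · u_1 = 0  (should be 0).
Result: proj_W(v) = (0, 8/5, -4/5).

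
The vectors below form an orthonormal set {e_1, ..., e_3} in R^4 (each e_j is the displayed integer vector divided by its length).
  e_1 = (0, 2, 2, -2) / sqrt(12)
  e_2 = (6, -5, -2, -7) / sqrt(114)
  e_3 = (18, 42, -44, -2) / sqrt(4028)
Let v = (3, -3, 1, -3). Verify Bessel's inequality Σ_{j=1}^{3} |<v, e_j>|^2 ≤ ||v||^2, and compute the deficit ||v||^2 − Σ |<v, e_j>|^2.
Σ |<v, e_j>|^2 = 1434/53; ||v||^2 = 28; deficit = 50/53

Write each e_j = u_j / sqrt(<u_j, u_j>) where u_j is the displayed integer vector. Then <v, e_j> = <v, u_j> / sqrt(<u_j, u_j>), so |<v, e_j>|^2 = <v, u_j>^2 / <u_j, u_j>.
Coefficients: <v, e_1> = 2/sqrt(12), <v, e_2> = 52/sqrt(114), <v, e_3> = -110/sqrt(4028).
Square and sum: Σ |<v, e_j>|^2 = 1434/53.
Compute ||v||^2 = v·v = 28.
Deficit = 28 − 1434/53 = 50/53 ≥ 0, confirming Bessel's inequality. (The deficit equals ||v − Σ <v,e_j> e_j||^2, the squared distance from v to span{e_j}.)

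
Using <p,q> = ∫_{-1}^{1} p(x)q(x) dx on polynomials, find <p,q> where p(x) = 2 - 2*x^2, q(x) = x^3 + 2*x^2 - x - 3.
<p,q> = -104/15

Expand the product: p(x)·q(x) = -2*x^5 - 4*x^4 + 4*x^3 + 10*x^2 - 2*x - 6.
∫_{-1}^{1} of each monomial x^k gives [2/(k+1) if k even, 0 if k odd]. Integrating term-by-term (or equivalently evaluating the antiderivative F(x) = -x^6/3 - 4*x^5/5 + x^4 + 10*x^3/3 - x^2 - 6*x at the endpoints):
  F(1) − F(−1) = -19/5 − (47/15) = -104/15.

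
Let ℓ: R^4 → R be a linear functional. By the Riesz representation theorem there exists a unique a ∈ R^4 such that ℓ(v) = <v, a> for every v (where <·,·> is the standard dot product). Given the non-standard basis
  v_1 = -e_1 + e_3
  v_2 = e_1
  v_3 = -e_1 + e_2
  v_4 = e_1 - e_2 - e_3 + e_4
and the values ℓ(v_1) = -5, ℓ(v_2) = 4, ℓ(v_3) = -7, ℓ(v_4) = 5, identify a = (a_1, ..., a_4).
a = (4, -3, -1, -3)

Write a = (a_1, ..., a_4) in the standard basis. For each basis vector v_i, ℓ(v_i) = <v_i, a> is a linear equation in the a_j's. Collect the n equations into a matrix system V a = ℓ, where row i of V is v_i (expressed in the standard basis). Since V is invertible (lower-triangular with 1s on the diagonal, up to permutation), solve by back-substitution:
  V =
[[-1, 0, 1, 0],
 [1, 0, 0, 0],
 [-1, 1, 0, 0],
 [1, -1, -1, 1]]
  V a = (-5, 4, -7, 5)
Solving gives a = (4, -3, -1, -3).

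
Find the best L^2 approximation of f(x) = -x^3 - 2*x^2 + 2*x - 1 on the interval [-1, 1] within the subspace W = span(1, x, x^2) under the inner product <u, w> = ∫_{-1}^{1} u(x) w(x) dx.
g(x) = -2*x^2 + 7*x/5 - 1

The best approximation g ∈ W is the orthogonal projection of f onto W. Writing g = a_0 + a_1 x + a_2 x^2, the coefficients solve the normal equations G · a = b where
  G_{ij} = <φ_i, φ_j> and b_i = <f, φ_i>, with φ_0 = 1, φ_1 = x, φ_2 = x^2.
G =
  [2, 0, 2/3]
  [0, 2/3, 0]
  [2/3, 0, 2/5],
b = (-10/3, 14/15, -22/15).
Solving gives a_0 = -1, a_1 = 7/5, a_2 = -2, so
  g(x) = -2*x^2 + 7*x/5 - 1.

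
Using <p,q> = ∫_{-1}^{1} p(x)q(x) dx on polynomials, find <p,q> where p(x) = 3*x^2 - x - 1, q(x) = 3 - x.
<p,q> = 2/3

Expand the product: p(x)·q(x) = -3*x^3 + 10*x^2 - 2*x - 3.
∫_{-1}^{1} of each monomial x^k gives [2/(k+1) if k even, 0 if k odd]. Integrating term-by-term (or equivalently evaluating the antiderivative F(x) = -3*x^4/4 + 10*x^3/3 - x^2 - 3*x at the endpoints):
  F(1) − F(−1) = -17/12 − (-25/12) = 2/3.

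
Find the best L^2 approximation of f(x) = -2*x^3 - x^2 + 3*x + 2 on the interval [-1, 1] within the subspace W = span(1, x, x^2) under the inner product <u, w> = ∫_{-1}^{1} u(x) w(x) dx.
g(x) = -x^2 + 9*x/5 + 2

The best approximation g ∈ W is the orthogonal projection of f onto W. Writing g = a_0 + a_1 x + a_2 x^2, the coefficients solve the normal equations G · a = b where
  G_{ij} = <φ_i, φ_j> and b_i = <f, φ_i>, with φ_0 = 1, φ_1 = x, φ_2 = x^2.
G =
  [2, 0, 2/3]
  [0, 2/3, 0]
  [2/3, 0, 2/5],
b = (10/3, 6/5, 14/15).
Solving gives a_0 = 2, a_1 = 9/5, a_2 = -1, so
  g(x) = -x^2 + 9*x/5 + 2.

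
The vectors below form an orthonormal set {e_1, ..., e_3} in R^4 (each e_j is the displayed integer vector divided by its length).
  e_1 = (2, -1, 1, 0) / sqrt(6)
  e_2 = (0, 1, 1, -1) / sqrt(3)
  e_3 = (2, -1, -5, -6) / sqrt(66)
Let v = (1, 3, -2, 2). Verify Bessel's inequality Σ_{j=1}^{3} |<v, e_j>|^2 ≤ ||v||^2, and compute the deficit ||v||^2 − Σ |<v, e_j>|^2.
Σ |<v, e_j>|^2 = 65/33; ||v||^2 = 18; deficit = 529/33

Write each e_j = u_j / sqrt(<u_j, u_j>) where u_j is the displayed integer vector. Then <v, e_j> = <v, u_j> / sqrt(<u_j, u_j>), so |<v, e_j>|^2 = <v, u_j>^2 / <u_j, u_j>.
Coefficients: <v, e_1> = -3/sqrt(6), <v, e_2> = -1/sqrt(3), <v, e_3> = -3/sqrt(66).
Square and sum: Σ |<v, e_j>|^2 = 65/33.
Compute ||v||^2 = v·v = 18.
Deficit = 18 − 65/33 = 529/33 ≥ 0, confirming Bessel's inequality. (The deficit equals ||v − Σ <v,e_j> e_j||^2, the squared distance from v to span{e_j}.)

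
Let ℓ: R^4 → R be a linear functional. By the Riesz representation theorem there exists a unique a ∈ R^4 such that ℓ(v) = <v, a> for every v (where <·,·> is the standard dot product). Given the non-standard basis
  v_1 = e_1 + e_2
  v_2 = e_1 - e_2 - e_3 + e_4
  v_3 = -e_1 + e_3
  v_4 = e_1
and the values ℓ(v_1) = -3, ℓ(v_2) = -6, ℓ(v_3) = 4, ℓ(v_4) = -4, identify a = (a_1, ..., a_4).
a = (-4, 1, 0, -1)

Write a = (a_1, ..., a_4) in the standard basis. For each basis vector v_i, ℓ(v_i) = <v_i, a> is a linear equation in the a_j's. Collect the n equations into a matrix system V a = ℓ, where row i of V is v_i (expressed in the standard basis). Since V is invertible (lower-triangular with 1s on the diagonal, up to permutation), solve by back-substitution:
  V =
[[1, 1, 0, 0],
 [1, -1, -1, 1],
 [-1, 0, 1, 0],
 [1, 0, 0, 0]]
  V a = (-3, -6, 4, -4)
Solving gives a = (-4, 1, 0, -1).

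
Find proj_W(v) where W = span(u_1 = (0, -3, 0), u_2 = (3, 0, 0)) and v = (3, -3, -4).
proj_W(v) = (3, -3, 0)

Set up U = [u_1 | ... | u_2] ∈ R^(3×2). The projector onto W = col(U) is P = U (U^T U)^(-1) U^T.
Compute U^T U =
  [9, 0]
  [0, 9],
and U^T v = (9, 9).
Solve U^T U · c = U^T v for the coefficients: c = (1, 1). The projection is proj_W(v) = U c.
Check: (v - proj_W(v)) · u_1 = 0  (should be 0).
Check: (v - proj_W(v)) · u_2 = 0  (should be 0).
Result: proj_W(v) = (3, -3, 0).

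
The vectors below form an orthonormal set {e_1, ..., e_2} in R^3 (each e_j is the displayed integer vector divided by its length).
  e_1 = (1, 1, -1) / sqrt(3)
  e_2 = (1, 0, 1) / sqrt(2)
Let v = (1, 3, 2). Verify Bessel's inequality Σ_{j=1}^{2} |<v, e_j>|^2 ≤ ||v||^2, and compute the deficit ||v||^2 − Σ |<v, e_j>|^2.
Σ |<v, e_j>|^2 = 35/6; ||v||^2 = 14; deficit = 49/6

Write each e_j = u_j / sqrt(<u_j, u_j>) where u_j is the displayed integer vector. Then <v, e_j> = <v, u_j> / sqrt(<u_j, u_j>), so |<v, e_j>|^2 = <v, u_j>^2 / <u_j, u_j>.
Coefficients: <v, e_1> = 2/sqrt(3), <v, e_2> = 3/sqrt(2).
Square and sum: Σ |<v, e_j>|^2 = 35/6.
Compute ||v||^2 = v·v = 14.
Deficit = 14 − 35/6 = 49/6 ≥ 0, confirming Bessel's inequality. (The deficit equals ||v − Σ <v,e_j> e_j||^2, the squared distance from v to span{e_j}.)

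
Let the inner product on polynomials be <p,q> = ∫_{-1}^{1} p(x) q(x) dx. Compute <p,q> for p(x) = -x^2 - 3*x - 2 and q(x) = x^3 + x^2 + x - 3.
<p,q> = 136/15

Expand the product: p(x)·q(x) = -x^5 - 4*x^4 - 6*x^3 - 2*x^2 + 7*x + 6.
∫_{-1}^{1} of each monomial x^k gives [2/(k+1) if k even, 0 if k odd]. Integrating term-by-term (or equivalently evaluating the antiderivative F(x) = -x^6/6 - 4*x^5/5 - 3*x^4/2 - 2*x^3/3 + 7*x^2/2 + 6*x at the endpoints):
  F(1) − F(−1) = 191/30 − (-27/10) = 136/15.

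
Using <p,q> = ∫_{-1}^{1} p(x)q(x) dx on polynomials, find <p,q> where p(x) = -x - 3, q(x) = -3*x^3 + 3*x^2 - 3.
<p,q> = 66/5

Expand the product: p(x)·q(x) = 3*x^4 + 6*x^3 - 9*x^2 + 3*x + 9.
∫_{-1}^{1} of each monomial x^k gives [2/(k+1) if k even, 0 if k odd]. Integrating term-by-term (or equivalently evaluating the antiderivative F(x) = 3*x^5/5 + 3*x^4/2 - 3*x^3 + 3*x^2/2 + 9*x at the endpoints):
  F(1) − F(−1) = 48/5 − (-18/5) = 66/5.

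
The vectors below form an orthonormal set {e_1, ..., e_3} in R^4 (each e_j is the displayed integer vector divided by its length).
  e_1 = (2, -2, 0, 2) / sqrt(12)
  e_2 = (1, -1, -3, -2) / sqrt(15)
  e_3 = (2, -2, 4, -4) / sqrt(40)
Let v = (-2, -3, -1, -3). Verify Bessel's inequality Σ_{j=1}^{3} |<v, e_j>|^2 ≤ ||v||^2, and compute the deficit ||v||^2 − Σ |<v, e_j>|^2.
Σ |<v, e_j>|^2 = 21/2; ||v||^2 = 23; deficit = 25/2

Write each e_j = u_j / sqrt(<u_j, u_j>) where u_j is the displayed integer vector. Then <v, e_j> = <v, u_j> / sqrt(<u_j, u_j>), so |<v, e_j>|^2 = <v, u_j>^2 / <u_j, u_j>.
Coefficients: <v, e_1> = -4/sqrt(12), <v, e_2> = 10/sqrt(15), <v, e_3> = 10/sqrt(40).
Square and sum: Σ |<v, e_j>|^2 = 21/2.
Compute ||v||^2 = v·v = 23.
Deficit = 23 − 21/2 = 25/2 ≥ 0, confirming Bessel's inequality. (The deficit equals ||v − Σ <v,e_j> e_j||^2, the squared distance from v to span{e_j}.)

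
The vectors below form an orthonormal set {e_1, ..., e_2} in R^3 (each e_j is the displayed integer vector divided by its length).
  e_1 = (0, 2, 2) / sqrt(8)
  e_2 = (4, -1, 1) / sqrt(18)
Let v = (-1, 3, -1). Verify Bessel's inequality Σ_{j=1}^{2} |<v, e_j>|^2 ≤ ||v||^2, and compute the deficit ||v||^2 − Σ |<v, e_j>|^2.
Σ |<v, e_j>|^2 = 50/9; ||v||^2 = 11; deficit = 49/9

Write each e_j = u_j / sqrt(<u_j, u_j>) where u_j is the displayed integer vector. Then <v, e_j> = <v, u_j> / sqrt(<u_j, u_j>), so |<v, e_j>|^2 = <v, u_j>^2 / <u_j, u_j>.
Coefficients: <v, e_1> = 4/sqrt(8), <v, e_2> = -8/sqrt(18).
Square and sum: Σ |<v, e_j>|^2 = 50/9.
Compute ||v||^2 = v·v = 11.
Deficit = 11 − 50/9 = 49/9 ≥ 0, confirming Bessel's inequality. (The deficit equals ||v − Σ <v,e_j> e_j||^2, the squared distance from v to span{e_j}.)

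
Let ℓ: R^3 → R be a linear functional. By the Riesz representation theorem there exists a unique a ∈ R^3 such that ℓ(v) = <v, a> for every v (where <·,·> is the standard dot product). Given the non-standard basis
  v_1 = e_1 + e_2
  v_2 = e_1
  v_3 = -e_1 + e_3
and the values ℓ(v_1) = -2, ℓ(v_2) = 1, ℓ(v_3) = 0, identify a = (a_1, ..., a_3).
a = (1, -3, 1)

Write a = (a_1, ..., a_3) in the standard basis. For each basis vector v_i, ℓ(v_i) = <v_i, a> is a linear equation in the a_j's. Collect the n equations into a matrix system V a = ℓ, where row i of V is v_i (expressed in the standard basis). Since V is invertible (lower-triangular with 1s on the diagonal, up to permutation), solve by back-substitution:
  V =
[[1, 1, 0],
 [1, 0, 0],
 [-1, 0, 1]]
  V a = (-2, 1, 0)
Solving gives a = (1, -3, 1).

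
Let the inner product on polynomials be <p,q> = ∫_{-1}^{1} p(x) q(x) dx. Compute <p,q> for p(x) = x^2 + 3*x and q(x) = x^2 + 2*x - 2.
<p,q> = 46/15

Expand the product: p(x)·q(x) = x^4 + 5*x^3 + 4*x^2 - 6*x.
∫_{-1}^{1} of each monomial x^k gives [2/(k+1) if k even, 0 if k odd]. Integrating term-by-term (or equivalently evaluating the antiderivative F(x) = x^5/5 + 5*x^4/4 + 4*x^3/3 - 3*x^2 at the endpoints):
  F(1) − F(−1) = -13/60 − (-197/60) = 46/15.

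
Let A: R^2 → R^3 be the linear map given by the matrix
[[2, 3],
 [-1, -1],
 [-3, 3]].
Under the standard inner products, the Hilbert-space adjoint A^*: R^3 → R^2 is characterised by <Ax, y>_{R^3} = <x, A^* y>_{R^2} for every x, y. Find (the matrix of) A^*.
A^* = A^T =
[[2, -1, -3],
 [3, -1, 3]]

For real matrices with standard dot products, the defining identity <Ax, y> = <x, A^* y> gives (Ax)^T y = x^T (A^*) y, i.e. x^T A^T y = x^T (A^*) y. Since this holds for all x, y, we must have A^* = A^T. Therefore
A^* =
[[2, -1, -3],
 [3, -1, 3]].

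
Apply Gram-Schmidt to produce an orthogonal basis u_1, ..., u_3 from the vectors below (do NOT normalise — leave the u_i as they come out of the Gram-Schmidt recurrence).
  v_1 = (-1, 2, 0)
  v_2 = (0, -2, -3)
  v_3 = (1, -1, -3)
Orthogonal basis:
  u_1 = (-1, 2, 0)
  u_2 = (-4/5, -2/5, -3)
  u_3 = (54/49, 27/49, -18/49)

Apply the Gram-Schmidt recurrence
  u_1 = v_1
  u_i = v_i − Σ_{j<i} ((v_i · u_j) / (u_j · u_j)) · u_j.

Step by step this gives:
  u_1 = (-1, 2, 0)
  u_2 = (-4/5, -2/5, -3)
  u_3 = (54/49, 27/49, -18/49)

Orthogonality check:
  u_2 · u_1 = 0 (should be 0)
  u_3 · u_1 = 0 (should be 0)
  u_3 · u_2 = 0 (should be 0)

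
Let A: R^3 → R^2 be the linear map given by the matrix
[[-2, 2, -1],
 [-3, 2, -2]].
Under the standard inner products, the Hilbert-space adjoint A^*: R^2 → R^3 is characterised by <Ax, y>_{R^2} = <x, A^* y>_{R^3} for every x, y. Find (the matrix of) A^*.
A^* = A^T =
[[-2, -3],
 [2, 2],
 [-1, -2]]

For real matrices with standard dot products, the defining identity <Ax, y> = <x, A^* y> gives (Ax)^T y = x^T (A^*) y, i.e. x^T A^T y = x^T (A^*) y. Since this holds for all x, y, we must have A^* = A^T. Therefore
A^* =
[[-2, -3],
 [2, 2],
 [-1, -2]].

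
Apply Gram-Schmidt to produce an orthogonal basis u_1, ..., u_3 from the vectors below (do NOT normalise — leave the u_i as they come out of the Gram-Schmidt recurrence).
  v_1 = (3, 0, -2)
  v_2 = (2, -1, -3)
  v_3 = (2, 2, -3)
Orthogonal basis:
  u_1 = (3, 0, -2)
  u_2 = (-10/13, -1, -15/13)
  u_3 = (-15/19, 75/38, -45/38)

Apply the Gram-Schmidt recurrence
  u_1 = v_1
  u_i = v_i − Σ_{j<i} ((v_i · u_j) / (u_j · u_j)) · u_j.

Step by step this gives:
  u_1 = (3, 0, -2)
  u_2 = (-10/13, -1, -15/13)
  u_3 = (-15/19, 75/38, -45/38)

Orthogonality check:
  u_2 · u_1 = 0 (should be 0)
  u_3 · u_1 = 0 (should be 0)
  u_3 · u_2 = 0 (should be 0)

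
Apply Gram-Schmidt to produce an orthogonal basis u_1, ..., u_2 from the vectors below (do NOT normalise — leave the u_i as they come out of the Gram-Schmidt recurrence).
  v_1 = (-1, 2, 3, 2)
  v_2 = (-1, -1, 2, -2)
Orthogonal basis:
  u_1 = (-1, 2, 3, 2)
  u_2 = (-17/18, -10/9, 11/6, -19/9)

Apply the Gram-Schmidt recurrence
  u_1 = v_1
  u_i = v_i − Σ_{j<i} ((v_i · u_j) / (u_j · u_j)) · u_j.

Step by step this gives:
  u_1 = (-1, 2, 3, 2)
  u_2 = (-17/18, -10/9, 11/6, -19/9)

Orthogonality check:
  u_2 · u_1 = 0 (should be 0)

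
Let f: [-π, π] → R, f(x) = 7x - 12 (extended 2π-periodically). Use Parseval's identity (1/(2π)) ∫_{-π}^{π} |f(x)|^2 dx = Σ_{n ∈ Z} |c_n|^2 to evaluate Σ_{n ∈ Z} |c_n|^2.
Σ |c_n|^2 = 49π^2/3 + 144

Expand and integrate term by term over [-π, π]:
  ∫ (7x)^2 dx = 49·(2π^3/3); ∫ 2·7·(-12)·x dx = 0 (odd integrand); ∫ (-12)^2 dx = 144·2π.
So (1/(2π)) ∫_{-π}^{π} (7x - 12)^2 dx = 49π^2/3 + 144 = 49π^2/3 + 144.
Parseval ⇒ Σ |c_n|^2 = 49π^2/3 + 144.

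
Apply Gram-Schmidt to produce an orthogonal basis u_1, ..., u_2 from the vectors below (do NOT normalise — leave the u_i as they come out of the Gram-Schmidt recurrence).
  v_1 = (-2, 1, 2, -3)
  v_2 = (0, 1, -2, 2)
Orthogonal basis:
  u_1 = (-2, 1, 2, -3)
  u_2 = (-1, 3/2, -1, 1/2)

Apply the Gram-Schmidt recurrence
  u_1 = v_1
  u_i = v_i − Σ_{j<i} ((v_i · u_j) / (u_j · u_j)) · u_j.

Step by step this gives:
  u_1 = (-2, 1, 2, -3)
  u_2 = (-1, 3/2, -1, 1/2)

Orthogonality check:
  u_2 · u_1 = 0 (should be 0)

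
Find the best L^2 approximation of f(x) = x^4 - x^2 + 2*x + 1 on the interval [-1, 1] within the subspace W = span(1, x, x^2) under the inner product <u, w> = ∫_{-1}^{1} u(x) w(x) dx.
g(x) = -x^2/7 + 2*x + 32/35

The best approximation g ∈ W is the orthogonal projection of f onto W. Writing g = a_0 + a_1 x + a_2 x^2, the coefficients solve the normal equations G · a = b where
  G_{ij} = <φ_i, φ_j> and b_i = <f, φ_i>, with φ_0 = 1, φ_1 = x, φ_2 = x^2.
G =
  [2, 0, 2/3]
  [0, 2/3, 0]
  [2/3, 0, 2/5],
b = (26/15, 4/3, 58/105).
Solving gives a_0 = 32/35, a_1 = 2, a_2 = -1/7, so
  g(x) = -x^2/7 + 2*x + 32/35.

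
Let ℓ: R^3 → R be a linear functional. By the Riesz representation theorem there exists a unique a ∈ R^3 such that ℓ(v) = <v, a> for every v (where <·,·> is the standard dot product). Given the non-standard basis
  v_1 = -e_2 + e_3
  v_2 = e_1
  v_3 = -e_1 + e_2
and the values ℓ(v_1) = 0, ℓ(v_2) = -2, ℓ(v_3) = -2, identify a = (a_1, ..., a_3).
a = (-2, -4, -4)

Write a = (a_1, ..., a_3) in the standard basis. For each basis vector v_i, ℓ(v_i) = <v_i, a> is a linear equation in the a_j's. Collect the n equations into a matrix system V a = ℓ, where row i of V is v_i (expressed in the standard basis). Since V is invertible (lower-triangular with 1s on the diagonal, up to permutation), solve by back-substitution:
  V =
[[0, -1, 1],
 [1, 0, 0],
 [-1, 1, 0]]
  V a = (0, -2, -2)
Solving gives a = (-2, -4, -4).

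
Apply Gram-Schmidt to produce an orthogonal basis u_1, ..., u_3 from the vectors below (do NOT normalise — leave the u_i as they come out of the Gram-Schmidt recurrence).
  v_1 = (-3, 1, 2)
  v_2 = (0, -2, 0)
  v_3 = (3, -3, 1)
Orthogonal basis:
  u_1 = (-3, 1, 2)
  u_2 = (-3/7, -13/7, 2/7)
  u_3 = (18/13, 0, 27/13)

Apply the Gram-Schmidt recurrence
  u_1 = v_1
  u_i = v_i − Σ_{j<i} ((v_i · u_j) / (u_j · u_j)) · u_j.

Step by step this gives:
  u_1 = (-3, 1, 2)
  u_2 = (-3/7, -13/7, 2/7)
  u_3 = (18/13, 0, 27/13)

Orthogonality check:
  u_2 · u_1 = 0 (should be 0)
  u_3 · u_1 = 0 (should be 0)
  u_3 · u_2 = 0 (should be 0)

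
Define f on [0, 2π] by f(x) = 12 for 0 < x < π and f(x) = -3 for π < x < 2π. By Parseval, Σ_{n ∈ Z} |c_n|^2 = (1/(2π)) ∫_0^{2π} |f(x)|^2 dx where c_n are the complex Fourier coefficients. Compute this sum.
Σ |c_n|^2 = 153/2

Parseval equates the L^2 energy of f (normalised by 1/(2π)) with the ℓ^2 sum of its Fourier coefficients: (1/(2π)) ∫_0^{2π} |f|^2 = Σ |c_n|^2.
Compute the left side: (1/(2π)) [∫_0^π 12^2 dx + ∫_π^{2π} (-3)^2 dx] = (1/(2π)) · (144π + 9π) = (144 + 9)/2 = 153/2.
So Σ_{n ∈ Z} |c_n|^2 = 153/2.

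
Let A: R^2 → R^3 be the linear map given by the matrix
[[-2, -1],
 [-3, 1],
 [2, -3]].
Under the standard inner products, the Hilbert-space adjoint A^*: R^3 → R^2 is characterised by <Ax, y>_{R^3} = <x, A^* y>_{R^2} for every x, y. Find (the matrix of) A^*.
A^* = A^T =
[[-2, -3, 2],
 [-1, 1, -3]]

For real matrices with standard dot products, the defining identity <Ax, y> = <x, A^* y> gives (Ax)^T y = x^T (A^*) y, i.e. x^T A^T y = x^T (A^*) y. Since this holds for all x, y, we must have A^* = A^T. Therefore
A^* =
[[-2, -3, 2],
 [-1, 1, -3]].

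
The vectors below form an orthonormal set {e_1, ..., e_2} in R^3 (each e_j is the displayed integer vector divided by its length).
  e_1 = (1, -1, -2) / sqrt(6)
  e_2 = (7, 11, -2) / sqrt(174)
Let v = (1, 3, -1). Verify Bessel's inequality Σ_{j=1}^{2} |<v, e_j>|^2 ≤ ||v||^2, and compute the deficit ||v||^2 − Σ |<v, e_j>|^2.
Σ |<v, e_j>|^2 = 294/29; ||v||^2 = 11; deficit = 25/29

Write each e_j = u_j / sqrt(<u_j, u_j>) where u_j is the displayed integer vector. Then <v, e_j> = <v, u_j> / sqrt(<u_j, u_j>), so |<v, e_j>|^2 = <v, u_j>^2 / <u_j, u_j>.
Coefficients: <v, e_1> = 0/sqrt(6), <v, e_2> = 42/sqrt(174).
Square and sum: Σ |<v, e_j>|^2 = 294/29.
Compute ||v||^2 = v·v = 11.
Deficit = 11 − 294/29 = 25/29 ≥ 0, confirming Bessel's inequality. (The deficit equals ||v − Σ <v,e_j> e_j||^2, the squared distance from v to span{e_j}.)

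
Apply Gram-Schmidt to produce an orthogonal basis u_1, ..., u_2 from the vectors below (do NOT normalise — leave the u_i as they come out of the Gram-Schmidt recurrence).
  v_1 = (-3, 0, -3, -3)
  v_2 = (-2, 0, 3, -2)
Orthogonal basis:
  u_1 = (-3, 0, -3, -3)
  u_2 = (-5/3, 0, 10/3, -5/3)

Apply the Gram-Schmidt recurrence
  u_1 = v_1
  u_i = v_i − Σ_{j<i} ((v_i · u_j) / (u_j · u_j)) · u_j.

Step by step this gives:
  u_1 = (-3, 0, -3, -3)
  u_2 = (-5/3, 0, 10/3, -5/3)

Orthogonality check:
  u_2 · u_1 = 0 (should be 0)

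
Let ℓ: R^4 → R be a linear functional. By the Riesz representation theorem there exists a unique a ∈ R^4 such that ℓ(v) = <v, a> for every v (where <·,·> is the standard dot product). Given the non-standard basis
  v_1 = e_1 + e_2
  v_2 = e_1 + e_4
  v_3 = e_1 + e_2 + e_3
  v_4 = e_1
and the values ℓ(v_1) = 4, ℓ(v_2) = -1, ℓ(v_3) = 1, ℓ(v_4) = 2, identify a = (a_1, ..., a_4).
a = (2, 2, -3, -3)

Write a = (a_1, ..., a_4) in the standard basis. For each basis vector v_i, ℓ(v_i) = <v_i, a> is a linear equation in the a_j's. Collect the n equations into a matrix system V a = ℓ, where row i of V is v_i (expressed in the standard basis). Since V is invertible (lower-triangular with 1s on the diagonal, up to permutation), solve by back-substitution:
  V =
[[1, 1, 0, 0],
 [1, 0, 0, 1],
 [1, 1, 1, 0],
 [1, 0, 0, 0]]
  V a = (4, -1, 1, 2)
Solving gives a = (2, 2, -3, -3).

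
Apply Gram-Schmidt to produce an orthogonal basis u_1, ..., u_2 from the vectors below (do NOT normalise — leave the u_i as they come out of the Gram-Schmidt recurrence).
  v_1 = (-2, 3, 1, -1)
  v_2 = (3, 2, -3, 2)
Orthogonal basis:
  u_1 = (-2, 3, 1, -1)
  u_2 = (7/3, 3, -8/3, 5/3)

Apply the Gram-Schmidt recurrence
  u_1 = v_1
  u_i = v_i − Σ_{j<i} ((v_i · u_j) / (u_j · u_j)) · u_j.

Step by step this gives:
  u_1 = (-2, 3, 1, -1)
  u_2 = (7/3, 3, -8/3, 5/3)

Orthogonality check:
  u_2 · u_1 = 0 (should be 0)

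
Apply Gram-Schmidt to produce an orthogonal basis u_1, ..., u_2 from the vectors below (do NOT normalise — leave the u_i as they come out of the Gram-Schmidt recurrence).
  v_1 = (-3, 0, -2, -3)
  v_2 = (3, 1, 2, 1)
Orthogonal basis:
  u_1 = (-3, 0, -2, -3)
  u_2 = (9/11, 1, 6/11, -13/11)

Apply the Gram-Schmidt recurrence
  u_1 = v_1
  u_i = v_i − Σ_{j<i} ((v_i · u_j) / (u_j · u_j)) · u_j.

Step by step this gives:
  u_1 = (-3, 0, -2, -3)
  u_2 = (9/11, 1, 6/11, -13/11)

Orthogonality check:
  u_2 · u_1 = 0 (should be 0)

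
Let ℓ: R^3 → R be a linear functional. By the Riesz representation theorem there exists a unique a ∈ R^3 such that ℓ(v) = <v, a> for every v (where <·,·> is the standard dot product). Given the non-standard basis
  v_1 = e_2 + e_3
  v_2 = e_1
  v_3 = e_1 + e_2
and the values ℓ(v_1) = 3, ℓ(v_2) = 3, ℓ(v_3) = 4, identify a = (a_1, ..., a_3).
a = (3, 1, 2)

Write a = (a_1, ..., a_3) in the standard basis. For each basis vector v_i, ℓ(v_i) = <v_i, a> is a linear equation in the a_j's. Collect the n equations into a matrix system V a = ℓ, where row i of V is v_i (expressed in the standard basis). Since V is invertible (lower-triangular with 1s on the diagonal, up to permutation), solve by back-substitution:
  V =
[[0, 1, 1],
 [1, 0, 0],
 [1, 1, 0]]
  V a = (3, 3, 4)
Solving gives a = (3, 1, 2).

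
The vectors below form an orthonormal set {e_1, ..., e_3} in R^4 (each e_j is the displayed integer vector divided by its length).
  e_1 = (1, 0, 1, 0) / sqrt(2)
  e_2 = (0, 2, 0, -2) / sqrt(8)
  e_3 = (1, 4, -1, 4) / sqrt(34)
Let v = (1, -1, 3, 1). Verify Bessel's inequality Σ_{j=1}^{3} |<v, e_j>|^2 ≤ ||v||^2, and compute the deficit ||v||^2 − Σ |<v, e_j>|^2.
Σ |<v, e_j>|^2 = 172/17; ||v||^2 = 12; deficit = 32/17

Write each e_j = u_j / sqrt(<u_j, u_j>) where u_j is the displayed integer vector. Then <v, e_j> = <v, u_j> / sqrt(<u_j, u_j>), so |<v, e_j>|^2 = <v, u_j>^2 / <u_j, u_j>.
Coefficients: <v, e_1> = 4/sqrt(2), <v, e_2> = -4/sqrt(8), <v, e_3> = -2/sqrt(34).
Square and sum: Σ |<v, e_j>|^2 = 172/17.
Compute ||v||^2 = v·v = 12.
Deficit = 12 − 172/17 = 32/17 ≥ 0, confirming Bessel's inequality. (The deficit equals ||v − Σ <v,e_j> e_j||^2, the squared distance from v to span{e_j}.)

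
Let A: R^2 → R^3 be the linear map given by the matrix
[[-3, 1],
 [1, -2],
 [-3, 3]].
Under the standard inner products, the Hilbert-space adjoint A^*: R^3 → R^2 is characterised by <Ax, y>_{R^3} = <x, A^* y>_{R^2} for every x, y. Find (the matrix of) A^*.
A^* = A^T =
[[-3, 1, -3],
 [1, -2, 3]]

For real matrices with standard dot products, the defining identity <Ax, y> = <x, A^* y> gives (Ax)^T y = x^T (A^*) y, i.e. x^T A^T y = x^T (A^*) y. Since this holds for all x, y, we must have A^* = A^T. Therefore
A^* =
[[-3, 1, -3],
 [1, -2, 3]].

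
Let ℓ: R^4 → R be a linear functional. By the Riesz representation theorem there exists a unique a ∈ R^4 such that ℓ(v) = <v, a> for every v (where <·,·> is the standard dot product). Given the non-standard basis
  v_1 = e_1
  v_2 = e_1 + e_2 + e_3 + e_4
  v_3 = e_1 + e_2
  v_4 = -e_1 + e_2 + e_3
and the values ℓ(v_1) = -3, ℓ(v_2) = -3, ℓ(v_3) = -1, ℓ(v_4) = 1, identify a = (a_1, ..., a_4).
a = (-3, 2, -4, 2)

Write a = (a_1, ..., a_4) in the standard basis. For each basis vector v_i, ℓ(v_i) = <v_i, a> is a linear equation in the a_j's. Collect the n equations into a matrix system V a = ℓ, where row i of V is v_i (expressed in the standard basis). Since V is invertible (lower-triangular with 1s on the diagonal, up to permutation), solve by back-substitution:
  V =
[[1, 0, 0, 0],
 [1, 1, 1, 1],
 [1, 1, 0, 0],
 [-1, 1, 1, 0]]
  V a = (-3, -3, -1, 1)
Solving gives a = (-3, 2, -4, 2).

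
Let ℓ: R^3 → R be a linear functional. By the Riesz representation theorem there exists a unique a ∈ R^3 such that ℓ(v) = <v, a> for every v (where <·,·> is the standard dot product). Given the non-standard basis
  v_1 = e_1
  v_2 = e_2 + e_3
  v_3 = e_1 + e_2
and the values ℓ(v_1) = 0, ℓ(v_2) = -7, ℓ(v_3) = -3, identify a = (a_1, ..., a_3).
a = (0, -3, -4)

Write a = (a_1, ..., a_3) in the standard basis. For each basis vector v_i, ℓ(v_i) = <v_i, a> is a linear equation in the a_j's. Collect the n equations into a matrix system V a = ℓ, where row i of V is v_i (expressed in the standard basis). Since V is invertible (lower-triangular with 1s on the diagonal, up to permutation), solve by back-substitution:
  V =
[[1, 0, 0],
 [0, 1, 1],
 [1, 1, 0]]
  V a = (0, -7, -3)
Solving gives a = (0, -3, -4).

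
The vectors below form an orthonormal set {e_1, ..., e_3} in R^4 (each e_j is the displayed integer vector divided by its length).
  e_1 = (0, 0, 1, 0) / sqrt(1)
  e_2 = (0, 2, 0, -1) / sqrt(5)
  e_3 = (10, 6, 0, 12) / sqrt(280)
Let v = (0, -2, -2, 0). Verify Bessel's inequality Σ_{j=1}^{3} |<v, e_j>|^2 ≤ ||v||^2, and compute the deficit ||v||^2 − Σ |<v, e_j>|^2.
Σ |<v, e_j>|^2 = 54/7; ||v||^2 = 8; deficit = 2/7

Write each e_j = u_j / sqrt(<u_j, u_j>) where u_j is the displayed integer vector. Then <v, e_j> = <v, u_j> / sqrt(<u_j, u_j>), so |<v, e_j>|^2 = <v, u_j>^2 / <u_j, u_j>.
Coefficients: <v, e_1> = -2/sqrt(1), <v, e_2> = -4/sqrt(5), <v, e_3> = -12/sqrt(280).
Square and sum: Σ |<v, e_j>|^2 = 54/7.
Compute ||v||^2 = v·v = 8.
Deficit = 8 − 54/7 = 2/7 ≥ 0, confirming Bessel's inequality. (The deficit equals ||v − Σ <v,e_j> e_j||^2, the squared distance from v to span{e_j}.)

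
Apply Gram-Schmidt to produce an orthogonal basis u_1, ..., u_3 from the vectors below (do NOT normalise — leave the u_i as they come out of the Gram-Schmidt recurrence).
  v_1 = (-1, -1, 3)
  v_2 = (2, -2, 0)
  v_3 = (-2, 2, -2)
Orthogonal basis:
  u_1 = (-1, -1, 3)
  u_2 = (2, -2, 0)
  u_3 = (-6/11, -6/11, -4/11)

Apply the Gram-Schmidt recurrence
  u_1 = v_1
  u_i = v_i − Σ_{j<i} ((v_i · u_j) / (u_j · u_j)) · u_j.

Step by step this gives:
  u_1 = (-1, -1, 3)
  u_2 = (2, -2, 0)
  u_3 = (-6/11, -6/11, -4/11)

Orthogonality check:
  u_2 · u_1 = 0 (should be 0)
  u_3 · u_1 = 0 (should be 0)
  u_3 · u_2 = 0 (should be 0)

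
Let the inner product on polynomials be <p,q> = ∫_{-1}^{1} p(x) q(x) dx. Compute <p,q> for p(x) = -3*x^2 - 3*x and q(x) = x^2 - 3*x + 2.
<p,q> = 4/5

Expand the product: p(x)·q(x) = -3*x^4 + 6*x^3 + 3*x^2 - 6*x.
∫_{-1}^{1} of each monomial x^k gives [2/(k+1) if k even, 0 if k odd]. Integrating term-by-term (or equivalently evaluating the antiderivative F(x) = -3*x^5/5 + 3*x^4/2 + x^3 - 3*x^2 at the endpoints):
  F(1) − F(−1) = -11/10 − (-19/10) = 4/5.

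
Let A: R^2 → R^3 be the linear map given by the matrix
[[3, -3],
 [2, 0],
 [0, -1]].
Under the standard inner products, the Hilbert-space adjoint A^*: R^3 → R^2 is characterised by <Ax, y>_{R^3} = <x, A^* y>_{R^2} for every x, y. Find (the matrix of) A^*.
A^* = A^T =
[[3, 2, 0],
 [-3, 0, -1]]

For real matrices with standard dot products, the defining identity <Ax, y> = <x, A^* y> gives (Ax)^T y = x^T (A^*) y, i.e. x^T A^T y = x^T (A^*) y. Since this holds for all x, y, we must have A^* = A^T. Therefore
A^* =
[[3, 2, 0],
 [-3, 0, -1]].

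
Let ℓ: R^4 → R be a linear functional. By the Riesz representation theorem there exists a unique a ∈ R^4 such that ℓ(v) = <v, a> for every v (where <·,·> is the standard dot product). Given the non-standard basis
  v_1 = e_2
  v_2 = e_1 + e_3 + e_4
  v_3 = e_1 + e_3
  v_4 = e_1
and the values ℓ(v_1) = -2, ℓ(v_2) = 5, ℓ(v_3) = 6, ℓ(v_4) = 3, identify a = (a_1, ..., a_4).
a = (3, -2, 3, -1)

Write a = (a_1, ..., a_4) in the standard basis. For each basis vector v_i, ℓ(v_i) = <v_i, a> is a linear equation in the a_j's. Collect the n equations into a matrix system V a = ℓ, where row i of V is v_i (expressed in the standard basis). Since V is invertible (lower-triangular with 1s on the diagonal, up to permutation), solve by back-substitution:
  V =
[[0, 1, 0, 0],
 [1, 0, 1, 1],
 [1, 0, 1, 0],
 [1, 0, 0, 0]]
  V a = (-2, 5, 6, 3)
Solving gives a = (3, -2, 3, -1).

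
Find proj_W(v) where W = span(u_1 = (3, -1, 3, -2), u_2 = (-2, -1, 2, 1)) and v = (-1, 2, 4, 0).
proj_W(v) = (-148/229, -269/229, 616/229, 35/229)

Set up U = [u_1 | ... | u_2] ∈ R^(4×2). The projector onto W = col(U) is P = U (U^T U)^(-1) U^T.
Compute U^T U =
  [23, -1]
  [-1, 10],
and U^T v = (7, 8).
Solve U^T U · c = U^T v for the coefficients: c = (78/229, 191/229). The projection is proj_W(v) = U c.
Check: (v - proj_W(v)) · u_1 = 0  (should be 0).
Check: (v - proj_W(v)) · u_2 = 0  (should be 0).
Result: proj_W(v) = (-148/229, -269/229, 616/229, 35/229).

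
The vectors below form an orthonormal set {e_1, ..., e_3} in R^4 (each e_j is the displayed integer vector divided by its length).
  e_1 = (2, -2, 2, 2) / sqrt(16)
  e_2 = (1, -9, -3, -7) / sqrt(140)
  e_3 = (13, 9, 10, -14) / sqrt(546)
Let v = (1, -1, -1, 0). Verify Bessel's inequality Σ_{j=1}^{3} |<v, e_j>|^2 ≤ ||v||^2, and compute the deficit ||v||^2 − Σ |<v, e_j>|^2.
Σ |<v, e_j>|^2 = 99/65; ||v||^2 = 3; deficit = 96/65

Write each e_j = u_j / sqrt(<u_j, u_j>) where u_j is the displayed integer vector. Then <v, e_j> = <v, u_j> / sqrt(<u_j, u_j>), so |<v, e_j>|^2 = <v, u_j>^2 / <u_j, u_j>.
Coefficients: <v, e_1> = 2/sqrt(16), <v, e_2> = 13/sqrt(140), <v, e_3> = -6/sqrt(546).
Square and sum: Σ |<v, e_j>|^2 = 99/65.
Compute ||v||^2 = v·v = 3.
Deficit = 3 − 99/65 = 96/65 ≥ 0, confirming Bessel's inequality. (The deficit equals ||v − Σ <v,e_j> e_j||^2, the squared distance from v to span{e_j}.)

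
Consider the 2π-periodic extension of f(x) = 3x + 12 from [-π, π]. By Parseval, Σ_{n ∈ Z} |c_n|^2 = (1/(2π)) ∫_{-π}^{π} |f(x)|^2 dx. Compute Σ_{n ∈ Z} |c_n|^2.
Σ |c_n|^2 = 3π^2 + 144

Expand and integrate term by term over [-π, π]:
  ∫ (3x)^2 dx = 9·(2π^3/3); ∫ 2·3·(12)·x dx = 0 (odd integrand); ∫ 12^2 dx = 144·2π.
So (1/(2π)) ∫_{-π}^{π} (3x + 12)^2 dx = 9π^2/3 + 144 = 3π^2 + 144.
Parseval ⇒ Σ |c_n|^2 = 3π^2 + 144.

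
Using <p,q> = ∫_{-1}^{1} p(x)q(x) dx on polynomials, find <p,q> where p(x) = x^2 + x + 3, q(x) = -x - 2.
<p,q> = -14

Expand the product: p(x)·q(x) = -x^3 - 3*x^2 - 5*x - 6.
∫_{-1}^{1} of each monomial x^k gives [2/(k+1) if k even, 0 if k odd]. Integrating term-by-term (or equivalently evaluating the antiderivative F(x) = -x^4/4 - x^3 - 5*x^2/2 - 6*x at the endpoints):
  F(1) − F(−1) = -39/4 − (17/4) = -14.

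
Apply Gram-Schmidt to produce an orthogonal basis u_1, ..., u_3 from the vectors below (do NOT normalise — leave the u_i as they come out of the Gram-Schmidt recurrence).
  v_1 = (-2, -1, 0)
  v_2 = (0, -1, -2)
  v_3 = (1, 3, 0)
Orthogonal basis:
  u_1 = (-2, -1, 0)
  u_2 = (2/5, -4/5, -2)
  u_3 = (-5/6, 5/3, -5/6)

Apply the Gram-Schmidt recurrence
  u_1 = v_1
  u_i = v_i − Σ_{j<i} ((v_i · u_j) / (u_j · u_j)) · u_j.

Step by step this gives:
  u_1 = (-2, -1, 0)
  u_2 = (2/5, -4/5, -2)
  u_3 = (-5/6, 5/3, -5/6)

Orthogonality check:
  u_2 · u_1 = 0 (should be 0)
  u_3 · u_1 = 0 (should be 0)
  u_3 · u_2 = 0 (should be 0)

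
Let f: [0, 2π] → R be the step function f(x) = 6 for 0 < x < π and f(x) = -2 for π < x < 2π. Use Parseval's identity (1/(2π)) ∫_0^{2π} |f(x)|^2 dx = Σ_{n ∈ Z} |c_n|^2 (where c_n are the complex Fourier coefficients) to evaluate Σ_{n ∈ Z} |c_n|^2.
Σ |c_n|^2 = 20

Parseval equates the L^2 energy of f (normalised by 1/(2π)) with the ℓ^2 sum of its Fourier coefficients: (1/(2π)) ∫_0^{2π} |f|^2 = Σ |c_n|^2.
Compute the left side: (1/(2π)) [∫_0^π 6^2 dx + ∫_π^{2π} (-2)^2 dx] = (1/(2π)) · (36π + 4π) = (36 + 4)/2 = 20.
So Σ_{n ∈ Z} |c_n|^2 = 20.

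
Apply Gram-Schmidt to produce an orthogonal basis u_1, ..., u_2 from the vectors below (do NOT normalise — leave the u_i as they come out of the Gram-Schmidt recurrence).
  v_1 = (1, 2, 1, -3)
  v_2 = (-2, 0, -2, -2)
Orthogonal basis:
  u_1 = (1, 2, 1, -3)
  u_2 = (-32/15, -4/15, -32/15, -8/5)

Apply the Gram-Schmidt recurrence
  u_1 = v_1
  u_i = v_i − Σ_{j<i} ((v_i · u_j) / (u_j · u_j)) · u_j.

Step by step this gives:
  u_1 = (1, 2, 1, -3)
  u_2 = (-32/15, -4/15, -32/15, -8/5)

Orthogonality check:
  u_2 · u_1 = 0 (should be 0)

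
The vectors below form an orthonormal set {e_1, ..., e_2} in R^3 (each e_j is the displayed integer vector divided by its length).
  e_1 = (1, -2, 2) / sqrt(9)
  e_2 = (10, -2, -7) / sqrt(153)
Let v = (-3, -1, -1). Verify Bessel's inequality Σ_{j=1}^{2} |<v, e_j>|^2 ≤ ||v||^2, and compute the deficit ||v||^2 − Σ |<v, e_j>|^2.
Σ |<v, e_j>|^2 = 66/17; ||v||^2 = 11; deficit = 121/17

Write each e_j = u_j / sqrt(<u_j, u_j>) where u_j is the displayed integer vector. Then <v, e_j> = <v, u_j> / sqrt(<u_j, u_j>), so |<v, e_j>|^2 = <v, u_j>^2 / <u_j, u_j>.
Coefficients: <v, e_1> = -3/sqrt(9), <v, e_2> = -21/sqrt(153).
Square and sum: Σ |<v, e_j>|^2 = 66/17.
Compute ||v||^2 = v·v = 11.
Deficit = 11 − 66/17 = 121/17 ≥ 0, confirming Bessel's inequality. (The deficit equals ||v − Σ <v,e_j> e_j||^2, the squared distance from v to span{e_j}.)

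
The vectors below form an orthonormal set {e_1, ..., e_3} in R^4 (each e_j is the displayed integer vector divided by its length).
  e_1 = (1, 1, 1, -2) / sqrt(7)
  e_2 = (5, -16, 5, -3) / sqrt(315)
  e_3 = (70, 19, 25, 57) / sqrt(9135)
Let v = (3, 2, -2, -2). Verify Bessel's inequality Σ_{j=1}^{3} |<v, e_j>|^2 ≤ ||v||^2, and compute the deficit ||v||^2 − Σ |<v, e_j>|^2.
Σ |<v, e_j>|^2 = 266/29; ||v||^2 = 21; deficit = 343/29

Write each e_j = u_j / sqrt(<u_j, u_j>) where u_j is the displayed integer vector. Then <v, e_j> = <v, u_j> / sqrt(<u_j, u_j>), so |<v, e_j>|^2 = <v, u_j>^2 / <u_j, u_j>.
Coefficients: <v, e_1> = 7/sqrt(7), <v, e_2> = -21/sqrt(315), <v, e_3> = 84/sqrt(9135).
Square and sum: Σ |<v, e_j>|^2 = 266/29.
Compute ||v||^2 = v·v = 21.
Deficit = 21 − 266/29 = 343/29 ≥ 0, confirming Bessel's inequality. (The deficit equals ||v − Σ <v,e_j> e_j||^2, the squared distance from v to span{e_j}.)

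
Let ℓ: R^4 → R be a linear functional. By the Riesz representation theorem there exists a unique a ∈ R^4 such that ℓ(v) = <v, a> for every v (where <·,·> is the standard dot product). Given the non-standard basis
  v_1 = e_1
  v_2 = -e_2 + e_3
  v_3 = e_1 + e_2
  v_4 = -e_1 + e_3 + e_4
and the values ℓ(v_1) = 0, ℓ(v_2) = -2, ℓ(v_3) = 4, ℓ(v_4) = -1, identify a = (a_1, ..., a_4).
a = (0, 4, 2, -3)

Write a = (a_1, ..., a_4) in the standard basis. For each basis vector v_i, ℓ(v_i) = <v_i, a> is a linear equation in the a_j's. Collect the n equations into a matrix system V a = ℓ, where row i of V is v_i (expressed in the standard basis). Since V is invertible (lower-triangular with 1s on the diagonal, up to permutation), solve by back-substitution:
  V =
[[1, 0, 0, 0],
 [0, -1, 1, 0],
 [1, 1, 0, 0],
 [-1, 0, 1, 1]]
  V a = (0, -2, 4, -1)
Solving gives a = (0, 4, 2, -3).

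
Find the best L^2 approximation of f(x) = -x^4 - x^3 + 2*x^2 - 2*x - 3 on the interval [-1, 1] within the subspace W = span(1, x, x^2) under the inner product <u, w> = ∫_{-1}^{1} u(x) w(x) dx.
g(x) = 8*x^2/7 - 13*x/5 - 102/35

The best approximation g ∈ W is the orthogonal projection of f onto W. Writing g = a_0 + a_1 x + a_2 x^2, the coefficients solve the normal equations G · a = b where
  G_{ij} = <φ_i, φ_j> and b_i = <f, φ_i>, with φ_0 = 1, φ_1 = x, φ_2 = x^2.
G =
  [2, 0, 2/3]
  [0, 2/3, 0]
  [2/3, 0, 2/5],
b = (-76/15, -26/15, -52/35).
Solving gives a_0 = -102/35, a_1 = -13/5, a_2 = 8/7, so
  g(x) = 8*x^2/7 - 13*x/5 - 102/35.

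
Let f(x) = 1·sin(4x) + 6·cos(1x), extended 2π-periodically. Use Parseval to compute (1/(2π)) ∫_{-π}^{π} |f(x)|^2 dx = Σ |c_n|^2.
Σ |c_n|^2 = 37/2

Expand |f|^2 and use orthogonality of {sin(nx), cos(mx)} on [-π, π]:
  ∫_{-π}^{π} sin(nx)^2 dx = π, ∫ cos(mx)^2 dx = π, and cross terms integrate to 0.
So ∫_{-π}^{π} f(x)^2 dx = 1^2 · π + 6^2 · π = (1 + 36)π.
Divide by 2π: (1 + 36)/2 = 37/2.
By Parseval, this equals Σ |c_n|^2.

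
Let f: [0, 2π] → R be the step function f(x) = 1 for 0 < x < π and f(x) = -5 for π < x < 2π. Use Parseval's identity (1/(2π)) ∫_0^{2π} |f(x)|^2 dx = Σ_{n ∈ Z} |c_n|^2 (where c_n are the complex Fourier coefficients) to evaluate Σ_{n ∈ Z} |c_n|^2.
Σ |c_n|^2 = 13

Parseval equates the L^2 energy of f (normalised by 1/(2π)) with the ℓ^2 sum of its Fourier coefficients: (1/(2π)) ∫_0^{2π} |f|^2 = Σ |c_n|^2.
Compute the left side: (1/(2π)) [∫_0^π 1^2 dx + ∫_π^{2π} (-5)^2 dx] = (1/(2π)) · (1π + 25π) = (1 + 25)/2 = 13.
So Σ_{n ∈ Z} |c_n|^2 = 13.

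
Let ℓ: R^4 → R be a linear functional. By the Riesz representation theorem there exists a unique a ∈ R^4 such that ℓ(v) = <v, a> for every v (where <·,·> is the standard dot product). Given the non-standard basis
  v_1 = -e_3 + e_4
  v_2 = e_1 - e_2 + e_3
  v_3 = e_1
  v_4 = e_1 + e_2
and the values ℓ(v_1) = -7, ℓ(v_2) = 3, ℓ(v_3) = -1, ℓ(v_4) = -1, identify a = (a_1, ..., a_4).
a = (-1, 0, 4, -3)

Write a = (a_1, ..., a_4) in the standard basis. For each basis vector v_i, ℓ(v_i) = <v_i, a> is a linear equation in the a_j's. Collect the n equations into a matrix system V a = ℓ, where row i of V is v_i (expressed in the standard basis). Since V is invertible (lower-triangular with 1s on the diagonal, up to permutation), solve by back-substitution:
  V =
[[0, 0, -1, 1],
 [1, -1, 1, 0],
 [1, 0, 0, 0],
 [1, 1, 0, 0]]
  V a = (-7, 3, -1, -1)
Solving gives a = (-1, 0, 4, -3).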